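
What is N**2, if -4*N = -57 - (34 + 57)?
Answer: 1369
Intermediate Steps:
N = 37 (N = -(-57 - (34 + 57))/4 = -(-57 - 1*91)/4 = -(-57 - 91)/4 = -1/4*(-148) = 37)
N**2 = 37**2 = 1369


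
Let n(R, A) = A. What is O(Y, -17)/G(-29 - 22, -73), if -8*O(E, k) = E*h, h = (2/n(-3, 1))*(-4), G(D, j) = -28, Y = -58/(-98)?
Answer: -29/1372 ≈ -0.021137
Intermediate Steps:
Y = 29/49 (Y = -58*(-1/98) = 29/49 ≈ 0.59184)
h = -8 (h = (2/1)*(-4) = (1*2)*(-4) = 2*(-4) = -8)
O(E, k) = E (O(E, k) = -E*(-8)/8 = -(-1)*E = E)
O(Y, -17)/G(-29 - 22, -73) = (29/49)/(-28) = (29/49)*(-1/28) = -29/1372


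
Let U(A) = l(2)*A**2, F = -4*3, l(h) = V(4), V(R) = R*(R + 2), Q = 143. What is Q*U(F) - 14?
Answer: 494194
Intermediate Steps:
V(R) = R*(2 + R)
l(h) = 24 (l(h) = 4*(2 + 4) = 4*6 = 24)
F = -12
U(A) = 24*A**2
Q*U(F) - 14 = 143*(24*(-12)**2) - 14 = 143*(24*144) - 14 = 143*3456 - 14 = 494208 - 14 = 494194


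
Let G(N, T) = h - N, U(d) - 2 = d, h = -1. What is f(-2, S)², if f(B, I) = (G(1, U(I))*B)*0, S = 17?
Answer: 0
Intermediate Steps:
U(d) = 2 + d
G(N, T) = -1 - N
f(B, I) = 0 (f(B, I) = ((-1 - 1*1)*B)*0 = ((-1 - 1)*B)*0 = -2*B*0 = 0)
f(-2, S)² = 0² = 0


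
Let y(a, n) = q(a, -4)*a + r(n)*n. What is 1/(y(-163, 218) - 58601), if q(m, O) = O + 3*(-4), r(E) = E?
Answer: -1/8469 ≈ -0.00011808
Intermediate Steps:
q(m, O) = -12 + O (q(m, O) = O - 12 = -12 + O)
y(a, n) = n**2 - 16*a (y(a, n) = (-12 - 4)*a + n*n = -16*a + n**2 = n**2 - 16*a)
1/(y(-163, 218) - 58601) = 1/((218**2 - 16*(-163)) - 58601) = 1/((47524 + 2608) - 58601) = 1/(50132 - 58601) = 1/(-8469) = -1/8469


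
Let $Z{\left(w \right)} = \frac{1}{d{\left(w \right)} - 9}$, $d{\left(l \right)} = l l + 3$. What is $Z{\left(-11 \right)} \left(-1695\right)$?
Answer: $- \frac{339}{23} \approx -14.739$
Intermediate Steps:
$d{\left(l \right)} = 3 + l^{2}$ ($d{\left(l \right)} = l^{2} + 3 = 3 + l^{2}$)
$Z{\left(w \right)} = \frac{1}{-6 + w^{2}}$ ($Z{\left(w \right)} = \frac{1}{\left(3 + w^{2}\right) - 9} = \frac{1}{-6 + w^{2}}$)
$Z{\left(-11 \right)} \left(-1695\right) = \frac{1}{-6 + \left(-11\right)^{2}} \left(-1695\right) = \frac{1}{-6 + 121} \left(-1695\right) = \frac{1}{115} \left(-1695\right) = - \frac{339}{23}$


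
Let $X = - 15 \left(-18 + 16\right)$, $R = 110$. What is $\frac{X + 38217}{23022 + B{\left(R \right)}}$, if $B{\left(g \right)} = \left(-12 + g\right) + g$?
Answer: $\frac{38247}{23230} \approx 1.6464$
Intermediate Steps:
$B{\left(g \right)} = -12 + 2 g$
$X = 30$ ($X = \left(-15\right) \left(-2\right) = 30$)
$\frac{X + 38217}{23022 + B{\left(R \right)}} = \frac{30 + 38217}{23022 + \left(-12 + 2 \cdot 110\right)} = \frac{38247}{23022 + \left(-12 + 220\right)} = \frac{38247}{23022 + 208} = \frac{38247}{23230}$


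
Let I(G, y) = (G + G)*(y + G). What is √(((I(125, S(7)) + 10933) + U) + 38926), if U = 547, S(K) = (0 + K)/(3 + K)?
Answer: √81831 ≈ 286.06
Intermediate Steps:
S(K) = K/(3 + K)
I(G, y) = 2*G*(G + y) (I(G, y) = (2*G)*(G + y) = 2*G*(G + y))
√(((I(125, S(7)) + 10933) + U) + 38926) = √(((2*125*(125 + 7/(3 + 7)) + 10933) + 547) + 38926) = √(((2*125*(125 + 7/10) + 10933) + 547) + 38926) = √(((2*125*(1257/10) + 10933) + 547) + 38926) = √(((31425 + 10933) + 547) + 38926) = √((42358 + 547) + 38926) = √(42905 + 38926) = √81831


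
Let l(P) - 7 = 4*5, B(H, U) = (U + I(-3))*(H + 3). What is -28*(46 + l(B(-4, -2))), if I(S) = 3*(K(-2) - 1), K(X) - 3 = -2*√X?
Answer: -2044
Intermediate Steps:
K(X) = 3 - 2*√X
I(S) = 6 - 6*I*√2 (I(S) = 3*((3 - 2*I*√2) - 1) = 3*(2 - 2*I*√2) = 6 - 6*I*√2)
B(H, U) = (3 + H)*(6 + U - 6*I*√2) (B(H, U) = (U + (6 - 6*I*√2))*(H + 3) = (6 + U - 6*I*√2)*(3 + H) = (3 + H)*(6 + U - 6*I*√2))
l(P) = 27 (l(P) = 7 + 4*5 = 7 + 20 = 27)
-28*(46 + l(B(-4, -2))) = -28*(46 + 27) = -28*73 = -2044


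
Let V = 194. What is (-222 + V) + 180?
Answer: 152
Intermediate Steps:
(-222 + V) + 180 = (-222 + 194) + 180 = -28 + 180 = 152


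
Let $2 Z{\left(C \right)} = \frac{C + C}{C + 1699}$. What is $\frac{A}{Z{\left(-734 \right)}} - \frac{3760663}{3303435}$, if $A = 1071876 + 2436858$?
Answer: $- \frac{5592598423535746}{1212360645} \approx -4.613 \cdot 10^{6}$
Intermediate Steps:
$Z{\left(C \right)} = \frac{C}{1699 + C}$ ($Z{\left(C \right)} = \frac{\left(C + C\right) \frac{1}{C + 1699}}{2} = \frac{2 C \frac{1}{1699 + C}}{2} = \frac{C}{1699 + C}$)
$A = 3508734$
$\frac{A}{Z{\left(-734 \right)}} - \frac{3760663}{3303435} = \frac{3508734}{\left(-734\right) \frac{1}{1699 - 734}} - \frac{3760663}{3303435} = \frac{3508734}{\left(-734\right) \frac{1}{965}} - \frac{3760663}{3303435} = \frac{3508734}{- \frac{734}{965}} - \frac{3760663}{3303435} = 3508734 \left(- \frac{965}{734}\right) - \frac{3760663}{3303435} = - \frac{1692964155}{367} - \frac{3760663}{3303435} = - \frac{5592598423535746}{1212360645}$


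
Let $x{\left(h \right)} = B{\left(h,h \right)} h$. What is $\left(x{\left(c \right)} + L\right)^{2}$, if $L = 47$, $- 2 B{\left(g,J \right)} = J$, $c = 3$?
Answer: $\frac{7225}{4} \approx 1806.3$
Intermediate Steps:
$B{\left(g,J \right)} = - \frac{J}{2}$
$x{\left(h \right)} = - \frac{h^{2}}{2}$ ($x{\left(h \right)} = - \frac{h}{2} h = - \frac{h^{2}}{2}$)
$\left(x{\left(c \right)} + L\right)^{2} = \left(- \frac{3^{2}}{2} + 47\right)^{2} = \left(\left(- \frac{1}{2}\right) 9 + 47\right)^{2} = \left(- \frac{9}{2} + 47\right)^{2} = \left(\frac{85}{2}\right)^{2} = \frac{7225}{4}$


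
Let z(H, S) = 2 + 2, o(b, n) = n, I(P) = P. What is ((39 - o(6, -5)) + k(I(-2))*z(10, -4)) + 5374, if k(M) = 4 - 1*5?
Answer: 5414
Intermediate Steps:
z(H, S) = 4
k(M) = -1 (k(M) = 4 - 5 = -1)
((39 - o(6, -5)) + k(I(-2))*z(10, -4)) + 5374 = ((39 - 1*(-5)) - 1*4) + 5374 = ((39 + 5) - 4) + 5374 = (44 - 4) + 5374 = 40 + 5374 = 5414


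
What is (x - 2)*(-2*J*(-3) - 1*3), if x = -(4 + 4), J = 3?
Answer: -150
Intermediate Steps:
x = -8 (x = -1*8 = -8)
(x - 2)*(-2*J*(-3) - 1*3) = (-8 - 2)*(-2*3*(-3) - 1*3) = -10*(-6*(-3) - 3) = -10*(18 - 3) = -10*15 = -150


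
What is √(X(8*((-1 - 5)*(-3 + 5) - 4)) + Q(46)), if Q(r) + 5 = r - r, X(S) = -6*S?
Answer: √763 ≈ 27.622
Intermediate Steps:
Q(r) = -5 (Q(r) = -5 + (r - r) = -5 + 0 = -5)
√(X(8*((-1 - 5)*(-3 + 5) - 4)) + Q(46)) = √(-48*((-1 - 5)*(-3 + 5) - 4) - 5) = √(-48*(-6*2 - 4) - 5) = √(-48*(-12 - 4) - 5) = √(-48*(-16) - 5) = √(-6*(-128) - 5) = √(768 - 5) = √763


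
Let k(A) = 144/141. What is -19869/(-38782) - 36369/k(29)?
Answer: -11048464419/310256 ≈ -35611.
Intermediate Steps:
k(A) = 48/47 (k(A) = 144*(1/141) = 48/47)
-19869/(-38782) - 36369/k(29) = -19869/(-38782) - 36369/48/47 = -19869*(-1/38782) - 36369*47/48 = 19869/38782 - 569781/16 = -11048464419/310256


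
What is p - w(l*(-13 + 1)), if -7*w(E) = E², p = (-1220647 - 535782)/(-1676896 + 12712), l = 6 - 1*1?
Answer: 6003357403/11649288 ≈ 515.34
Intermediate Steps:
l = 5 (l = 6 - 1 = 5)
p = 1756429/1664184 (p = -1756429/(-1664184) = -1756429*(-1/1664184) = 1756429/1664184 ≈ 1.0554)
w(E) = -E²/7
p - w(l*(-13 + 1)) = 1756429/1664184 - (-1)*(5*(-13 + 1))²/7 = 1756429/1664184 - (-1)*(5*(-12))²/7 = 1756429/1664184 - (-1)*(-60)²/7 = 1756429/1664184 - (-1)*3600/7 = 1756429/1664184 - 1*(-3600/7) = 1756429/1664184 + 3600/7 = 6003357403/11649288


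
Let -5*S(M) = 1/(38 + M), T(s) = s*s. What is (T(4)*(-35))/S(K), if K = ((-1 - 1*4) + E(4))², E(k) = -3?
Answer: 285600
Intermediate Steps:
T(s) = s²
K = 64 (K = ((-1 - 1*4) - 3)² = ((-1 - 4) - 3)² = (-5 - 3)² = (-8)² = 64)
S(M) = -1/(5*(38 + M))
(T(4)*(-35))/S(K) = (4²*(-35))/((-1/(190 + 5*64))) = (16*(-35))/((-1/(190 + 320))) = -560/((-1/510)) = -560/((-1*1/510)) = -560/(-1/510) = -560*(-510) = 285600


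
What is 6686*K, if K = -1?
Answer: -6686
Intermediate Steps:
6686*K = 6686*(-1) = -6686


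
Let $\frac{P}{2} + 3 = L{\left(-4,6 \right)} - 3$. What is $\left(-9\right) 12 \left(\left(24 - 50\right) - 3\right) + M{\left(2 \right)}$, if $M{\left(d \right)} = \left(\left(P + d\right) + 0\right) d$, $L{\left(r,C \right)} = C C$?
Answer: $3256$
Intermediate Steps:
$L{\left(r,C \right)} = C^{2}$
$P = 60$ ($P = -6 + 2 \left(6^{2} - 3\right) = -6 + 2 \left(36 - 3\right) = -6 + 2 \cdot 33 = -6 + 66 = 60$)
$M{\left(d \right)} = d \left(60 + d\right)$ ($M{\left(d \right)} = \left(\left(60 + d\right) + 0\right) d = \left(60 + d\right) d = d \left(60 + d\right)$)
$\left(-9\right) 12 \left(\left(24 - 50\right) - 3\right) + M{\left(2 \right)} = \left(-9\right) 12 \left(\left(24 - 50\right) - 3\right) + 2 \left(60 + 2\right) = - 108 \left(-26 - 3\right) + 2 \cdot 62 = \left(-108\right) \left(-29\right) + 124 = 3132 + 124 = 3256$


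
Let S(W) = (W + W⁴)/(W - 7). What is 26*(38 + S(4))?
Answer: -3796/3 ≈ -1265.3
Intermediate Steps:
S(W) = (W + W⁴)/(-7 + W)
26*(38 + S(4)) = 26*(38 + (4 + 4⁴)/(-7 + 4)) = 26*(38 + (4 + 256)/(-3)) = 26*(38 - ⅓*260) = 26*(38 - 260/3) = 26*(-146/3) = -3796/3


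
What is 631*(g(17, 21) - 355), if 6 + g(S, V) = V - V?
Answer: -227791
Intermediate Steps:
g(S, V) = -6 (g(S, V) = -6 + (V - V) = -6 + 0 = -6)
631*(g(17, 21) - 355) = 631*(-6 - 355) = 631*(-361) = -227791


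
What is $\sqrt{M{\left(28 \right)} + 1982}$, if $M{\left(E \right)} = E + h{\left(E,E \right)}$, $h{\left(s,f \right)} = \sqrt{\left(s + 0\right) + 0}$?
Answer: $\sqrt{2010 + 2 \sqrt{7}} \approx 44.892$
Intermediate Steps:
$h{\left(s,f \right)} = \sqrt{s}$ ($h{\left(s,f \right)} = \sqrt{s + 0} = \sqrt{s}$)
$M{\left(E \right)} = E + \sqrt{E}$
$\sqrt{M{\left(28 \right)} + 1982} = \sqrt{\left(28 + \sqrt{28}\right) + 1982} = \sqrt{\left(28 + 2 \sqrt{7}\right) + 1982} = \sqrt{2010 + 2 \sqrt{7}}$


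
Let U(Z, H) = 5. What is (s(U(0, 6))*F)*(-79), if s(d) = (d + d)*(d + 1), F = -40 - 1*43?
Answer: 393420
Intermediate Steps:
F = -83 (F = -40 - 43 = -83)
s(d) = 2*d*(1 + d) (s(d) = (2*d)*(1 + d) = 2*d*(1 + d))
(s(U(0, 6))*F)*(-79) = ((2*5*(1 + 5))*(-83))*(-79) = ((2*5*6)*(-83))*(-79) = (60*(-83))*(-79) = -4980*(-79) = 393420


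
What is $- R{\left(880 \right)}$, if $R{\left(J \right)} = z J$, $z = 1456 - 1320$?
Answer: $-119680$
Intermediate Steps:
$z = 136$ ($z = 1456 - 1320 = 136$)
$R{\left(J \right)} = 136 J$
$- R{\left(880 \right)} = - 136 \cdot 880 = \left(-1\right) 119680 = -119680$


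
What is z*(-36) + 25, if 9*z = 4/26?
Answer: 317/13 ≈ 24.385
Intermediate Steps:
z = 2/117 (z = (4/26)/9 = (4*(1/26))/9 = (1/9)*(2/13) = 2/117 ≈ 0.017094)
z*(-36) + 25 = (2/117)*(-36) + 25 = -8/13 + 25 = 317/13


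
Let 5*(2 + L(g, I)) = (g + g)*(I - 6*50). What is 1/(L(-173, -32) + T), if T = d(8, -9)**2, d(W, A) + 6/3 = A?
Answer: 5/115467 ≈ 4.3302e-5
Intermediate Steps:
d(W, A) = -2 + A
L(g, I) = -2 + 2*g*(-300 + I)/5 (L(g, I) = -2 + ((g + g)*(I - 6*50))/5 = -2 + ((2*g)*(I - 300))/5 = -2 + ((2*g)*(-300 + I))/5 = -2 + (2*g*(-300 + I))/5 = -2 + 2*g*(-300 + I)/5)
T = 121 (T = (-2 - 9)**2 = (-11)**2 = 121)
1/(L(-173, -32) + T) = 1/((-2 - 120*(-173) + (2/5)*(-32)*(-173)) + 121) = 1/((-2 + 20760 + 11072/5) + 121) = 1/(114862/5 + 121) = 1/(115467/5) = 5/115467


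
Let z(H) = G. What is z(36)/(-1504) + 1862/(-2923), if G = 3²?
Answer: -2826755/4396192 ≈ -0.64300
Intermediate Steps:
G = 9
z(H) = 9
z(36)/(-1504) + 1862/(-2923) = 9/(-1504) + 1862/(-2923) = 9*(-1/1504) + 1862*(-1/2923) = -9/1504 - 1862/2923 = -2826755/4396192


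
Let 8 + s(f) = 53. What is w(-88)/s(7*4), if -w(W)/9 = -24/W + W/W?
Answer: -14/55 ≈ -0.25455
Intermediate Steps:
s(f) = 45 (s(f) = -8 + 53 = 45)
w(W) = -9 + 216/W (w(W) = -9*(-24/W + W/W) = -9*(-24/W + 1) = -9*(1 - 24/W) = -9 + 216/W)
w(-88)/s(7*4) = (-9 + 216/(-88))/45 = (-9 + 216*(-1/88))*(1/45) = (-9 - 27/11)*(1/45) = -126/11*1/45 = -14/55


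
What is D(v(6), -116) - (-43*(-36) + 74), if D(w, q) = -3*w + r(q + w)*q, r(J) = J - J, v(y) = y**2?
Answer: -1730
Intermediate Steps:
r(J) = 0
D(w, q) = -3*w (D(w, q) = -3*w + 0*q = -3*w + 0 = -3*w)
D(v(6), -116) - (-43*(-36) + 74) = -3*6**2 - (-43*(-36) + 74) = -3*36 - (1548 + 74) = -108 - 1*1622 = -108 - 1622 = -1730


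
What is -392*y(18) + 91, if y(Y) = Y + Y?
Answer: -14021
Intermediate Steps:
y(Y) = 2*Y
-392*y(18) + 91 = -784*18 + 91 = -392*36 + 91 = -14112 + 91 = -14021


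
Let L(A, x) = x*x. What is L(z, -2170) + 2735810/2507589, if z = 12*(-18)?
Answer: 1686855511130/358227 ≈ 4.7089e+6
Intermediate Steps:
z = -216
L(A, x) = x²
L(z, -2170) + 2735810/2507589 = (-2170)² + 2735810/2507589 = 4708900 + 2735810*(1/2507589) = 4708900 + 390830/358227 = 1686855511130/358227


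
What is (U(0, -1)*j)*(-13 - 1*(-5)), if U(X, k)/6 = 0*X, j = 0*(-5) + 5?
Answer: 0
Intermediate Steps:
j = 5 (j = 0 + 5 = 5)
U(X, k) = 0 (U(X, k) = 6*(0*X) = 6*0 = 0)
(U(0, -1)*j)*(-13 - 1*(-5)) = (0*5)*(-13 - 1*(-5)) = 0*(-13 + 5) = 0*(-8) = 0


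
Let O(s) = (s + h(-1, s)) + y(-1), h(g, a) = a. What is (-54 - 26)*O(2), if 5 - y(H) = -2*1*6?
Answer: -1680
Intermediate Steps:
y(H) = 17 (y(H) = 5 - (-2*1)*6 = 5 - (-2)*6 = 5 - 1*(-12) = 5 + 12 = 17)
O(s) = 17 + 2*s (O(s) = (s + s) + 17 = 2*s + 17 = 17 + 2*s)
(-54 - 26)*O(2) = (-54 - 26)*(17 + 2*2) = -80*(17 + 4) = -80*21 = -1680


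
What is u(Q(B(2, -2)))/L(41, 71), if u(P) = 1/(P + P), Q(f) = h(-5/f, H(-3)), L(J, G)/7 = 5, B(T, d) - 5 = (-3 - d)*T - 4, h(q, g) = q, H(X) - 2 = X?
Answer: 1/350 ≈ 0.0028571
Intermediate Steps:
H(X) = 2 + X
B(T, d) = 1 + T*(-3 - d) (B(T, d) = 5 + ((-3 - d)*T - 4) = 5 + (T*(-3 - d) - 4) = 5 + (-4 + T*(-3 - d)) = 1 + T*(-3 - d))
L(J, G) = 35 (L(J, G) = 7*5 = 35)
Q(f) = -5/f
u(P) = 1/(2*P)
u(Q(B(2, -2)))/L(41, 71) = (1/(2*((-5/(1 - 3*2 - 1*2*(-2))))))/35 = (1/(2*((-5/(1 - 6 + 4)))))*(1/35) = (1/(2*((-5/(-1)))))*(1/35) = (1/(2*((-5*(-1)))))*(1/35) = ((½)/5)*(1/35) = ((½)*(⅕))*(1/35) = (⅒)*(1/35) = 1/350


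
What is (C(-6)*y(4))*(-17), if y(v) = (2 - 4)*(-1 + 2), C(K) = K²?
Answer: 1224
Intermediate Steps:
y(v) = -2 (y(v) = -2*1 = -2)
(C(-6)*y(4))*(-17) = ((-6)²*(-2))*(-17) = (36*(-2))*(-17) = -72*(-17) = 1224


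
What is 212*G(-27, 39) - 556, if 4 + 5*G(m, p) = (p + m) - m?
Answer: 928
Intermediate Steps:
G(m, p) = -⅘ + p/5 (G(m, p) = -⅘ + ((p + m) - m)/5 = -⅘ + ((m + p) - m)/5 = -⅘ + p/5)
212*G(-27, 39) - 556 = 212*(-⅘ + (⅕)*39) - 556 = 212*(-⅘ + 39/5) - 556 = 212*7 - 556 = 1484 - 556 = 928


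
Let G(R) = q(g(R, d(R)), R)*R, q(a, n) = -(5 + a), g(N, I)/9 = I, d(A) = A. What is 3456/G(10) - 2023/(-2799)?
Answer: -3875747/1329525 ≈ -2.9151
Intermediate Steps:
g(N, I) = 9*I
q(a, n) = -5 - a
G(R) = R*(-5 - 9*R) (G(R) = (-5 - 9*R)*R = R*(-5 - 9*R))
3456/G(10) - 2023/(-2799) = 3456/((-1*10*(5 + 9*10))) - 2023/(-2799) = 3456/((-1*10*(5 + 90))) - 2023*(-1/2799) = 3456/((-1*10*95)) + 2023/2799 = 3456/(-950) + 2023/2799 = 3456*(-1/950) + 2023/2799 = -1728/475 + 2023/2799 = -3875747/1329525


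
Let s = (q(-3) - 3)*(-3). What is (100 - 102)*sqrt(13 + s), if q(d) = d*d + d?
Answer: -4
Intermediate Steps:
q(d) = d + d**2 (q(d) = d**2 + d = d + d**2)
s = -9 (s = (-3*(1 - 3) - 3)*(-3) = (-3*(-2) - 3)*(-3) = (6 - 3)*(-3) = 3*(-3) = -9)
(100 - 102)*sqrt(13 + s) = (100 - 102)*sqrt(13 - 9) = -2*sqrt(4) = -2*2 = -4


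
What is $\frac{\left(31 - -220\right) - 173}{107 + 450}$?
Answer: $\frac{78}{557} \approx 0.14004$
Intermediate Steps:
$\frac{\left(31 - -220\right) - 173}{107 + 450} = \frac{\left(31 + 220\right) - 173}{557} = \left(251 - 173\right) \frac{1}{557} = 78 \cdot \frac{1}{557} = \frac{78}{557}$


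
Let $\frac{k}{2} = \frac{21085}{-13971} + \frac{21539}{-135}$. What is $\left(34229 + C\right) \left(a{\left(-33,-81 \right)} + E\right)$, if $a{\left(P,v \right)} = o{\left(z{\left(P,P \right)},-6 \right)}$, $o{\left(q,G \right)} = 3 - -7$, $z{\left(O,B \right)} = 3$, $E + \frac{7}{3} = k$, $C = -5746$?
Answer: $- \frac{5630858416183}{628695} \approx -8.9564 \cdot 10^{6}$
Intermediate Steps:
$k = - \frac{202511896}{628695}$ ($k = 2 \left(\frac{21085}{-13971} + \frac{21539}{-135}\right) = 2 \left(21085 \left(- \frac{1}{13971}\right) + 21539 \left(- \frac{1}{135}\right)\right) = 2 \left(- \frac{21085}{13971} - \frac{21539}{135}\right) = 2 \left(- \frac{101255948}{628695}\right) = - \frac{202511896}{628695} \approx -322.11$)
$E = - \frac{203978851}{628695}$ ($E = - \frac{7}{3} - \frac{202511896}{628695} = - \frac{203978851}{628695} \approx -324.45$)
$o{\left(q,G \right)} = 10$ ($o{\left(q,G \right)} = 3 + 7 = 10$)
$a{\left(P,v \right)} = 10$
$\left(34229 + C\right) \left(a{\left(-33,-81 \right)} + E\right) = \left(34229 - 5746\right) \left(10 - \frac{203978851}{628695}\right) = 28483 \left(- \frac{197691901}{628695}\right) = - \frac{5630858416183}{628695}$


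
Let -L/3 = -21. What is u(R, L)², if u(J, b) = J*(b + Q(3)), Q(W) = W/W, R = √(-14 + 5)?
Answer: -36864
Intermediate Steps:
L = 63 (L = -3*(-21) = 63)
R = 3*I (R = √(-9) = 3*I ≈ 3.0*I)
Q(W) = 1
u(J, b) = J*(1 + b) (u(J, b) = J*(b + 1) = J*(1 + b))
u(R, L)² = ((3*I)*(1 + 63))² = ((3*I)*64)² = (192*I)² = -36864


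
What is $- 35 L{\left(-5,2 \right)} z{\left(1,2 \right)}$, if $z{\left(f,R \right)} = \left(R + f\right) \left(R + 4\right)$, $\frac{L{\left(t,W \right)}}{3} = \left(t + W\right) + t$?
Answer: $15120$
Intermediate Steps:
$L{\left(t,W \right)} = 3 W + 6 t$ ($L{\left(t,W \right)} = 3 \left(\left(t + W\right) + t\right) = 3 \left(\left(W + t\right) + t\right) = 3 \left(W + 2 t\right) = 3 W + 6 t$)
$z{\left(f,R \right)} = \left(4 + R\right) \left(R + f\right)$ ($z{\left(f,R \right)} = \left(R + f\right) \left(4 + R\right) = \left(4 + R\right) \left(R + f\right)$)
$- 35 L{\left(-5,2 \right)} z{\left(1,2 \right)} = - 35 \left(3 \cdot 2 + 6 \left(-5\right)\right) \left(2^{2} + 4 \cdot 2 + 4 \cdot 1 + 2 \cdot 1\right) = - 35 \left(6 - 30\right) \left(4 + 8 + 4 + 2\right) = \left(-35\right) \left(-24\right) 18 = 840 \cdot 18 = 15120$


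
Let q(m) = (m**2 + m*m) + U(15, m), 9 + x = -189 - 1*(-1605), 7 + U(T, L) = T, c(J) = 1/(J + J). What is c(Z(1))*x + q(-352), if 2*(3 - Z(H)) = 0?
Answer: 496101/2 ≈ 2.4805e+5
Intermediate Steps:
Z(H) = 3 (Z(H) = 3 - 1/2*0 = 3 + 0 = 3)
c(J) = 1/(2*J)
U(T, L) = -7 + T
x = 1407 (x = -9 + (-189 - 1*(-1605)) = -9 + (-189 + 1605) = -9 + 1416 = 1407)
q(m) = 8 + 2*m**2 (q(m) = (m**2 + m*m) + (-7 + 15) = (m**2 + m**2) + 8 = 2*m**2 + 8 = 8 + 2*m**2)
c(Z(1))*x + q(-352) = ((1/2)/3)*1407 + (8 + 2*(-352)**2) = ((1/2)*(1/3))*1407 + (8 + 2*123904) = (1/6)*1407 + (8 + 247808) = 469/2 + 247816 = 496101/2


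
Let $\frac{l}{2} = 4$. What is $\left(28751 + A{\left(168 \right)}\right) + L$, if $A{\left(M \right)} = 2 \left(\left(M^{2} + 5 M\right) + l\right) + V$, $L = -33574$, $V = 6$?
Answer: $53327$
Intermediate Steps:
$l = 8$ ($l = 2 \cdot 4 = 8$)
$A{\left(M \right)} = 22 + 2 M^{2} + 10 M$ ($A{\left(M \right)} = 2 \left(\left(M^{2} + 5 M\right) + 8\right) + 6 = 2 \left(8 + M^{2} + 5 M\right) + 6 = \left(16 + 2 M^{2} + 10 M\right) + 6 = 22 + 2 M^{2} + 10 M$)
$\left(28751 + A{\left(168 \right)}\right) + L = \left(28751 + \left(22 + 2 \cdot 168^{2} + 10 \cdot 168\right)\right) - 33574 = \left(28751 + \left(22 + 2 \cdot 28224 + 1680\right)\right) - 33574 = \left(28751 + \left(22 + 56448 + 1680\right)\right) - 33574 = \left(28751 + 58150\right) - 33574 = 86901 - 33574 = 53327$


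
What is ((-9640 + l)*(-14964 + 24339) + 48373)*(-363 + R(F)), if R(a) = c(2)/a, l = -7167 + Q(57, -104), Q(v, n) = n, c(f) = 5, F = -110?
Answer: 632938808362/11 ≈ 5.7540e+10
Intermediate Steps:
l = -7271 (l = -7167 - 104 = -7271)
R(a) = 5/a
((-9640 + l)*(-14964 + 24339) + 48373)*(-363 + R(F)) = ((-9640 - 7271)*(-14964 + 24339) + 48373)*(-363 + 5/(-110)) = (-16911*9375 + 48373)*(-363 + 5*(-1/110)) = (-158540625 + 48373)*(-363 - 1/22) = -158492252*(-7987/22) = 632938808362/11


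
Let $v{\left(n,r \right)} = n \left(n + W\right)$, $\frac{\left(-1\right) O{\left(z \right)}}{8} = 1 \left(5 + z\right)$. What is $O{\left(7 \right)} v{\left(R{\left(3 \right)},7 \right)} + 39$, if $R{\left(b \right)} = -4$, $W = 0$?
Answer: $-1497$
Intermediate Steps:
$O{\left(z \right)} = -40 - 8 z$ ($O{\left(z \right)} = - 8 \cdot 1 \left(5 + z\right) = - 8 \left(5 + z\right) = -40 - 8 z$)
$v{\left(n,r \right)} = n^{2}$ ($v{\left(n,r \right)} = n \left(n + 0\right) = n n = n^{2}$)
$O{\left(7 \right)} v{\left(R{\left(3 \right)},7 \right)} + 39 = \left(-40 - 56\right) \left(-4\right)^{2} + 39 = \left(-40 - 56\right) 16 + 39 = \left(-96\right) 16 + 39 = -1536 + 39 = -1497$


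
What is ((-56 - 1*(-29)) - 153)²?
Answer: 32400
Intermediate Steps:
((-56 - 1*(-29)) - 153)² = ((-56 + 29) - 153)² = (-27 - 153)² = (-180)² = 32400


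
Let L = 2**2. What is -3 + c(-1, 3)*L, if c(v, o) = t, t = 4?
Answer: 13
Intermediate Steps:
L = 4
c(v, o) = 4
-3 + c(-1, 3)*L = -3 + 4*4 = -3 + 16 = 13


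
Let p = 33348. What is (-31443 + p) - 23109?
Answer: -21204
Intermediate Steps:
(-31443 + p) - 23109 = (-31443 + 33348) - 23109 = 1905 - 23109 = -21204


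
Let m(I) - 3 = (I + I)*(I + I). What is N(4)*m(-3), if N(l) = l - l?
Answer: 0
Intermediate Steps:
N(l) = 0
m(I) = 3 + 4*I**2 (m(I) = 3 + (I + I)*(I + I) = 3 + (2*I)*(2*I) = 3 + 4*I**2)
N(4)*m(-3) = 0*(3 + 4*(-3)**2) = 0*(3 + 4*9) = 0*(3 + 36) = 0*39 = 0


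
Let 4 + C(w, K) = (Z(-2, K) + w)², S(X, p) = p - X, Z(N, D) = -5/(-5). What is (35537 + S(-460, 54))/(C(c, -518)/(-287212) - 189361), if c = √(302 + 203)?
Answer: -23463985359412339067/123246616533658463964 + 862856651*√505/123246616533658463964 ≈ -0.19038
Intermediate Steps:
Z(N, D) = 1 (Z(N, D) = -5*(-⅕) = 1)
c = √505 ≈ 22.472
C(w, K) = -4 + (1 + w)²
(35537 + S(-460, 54))/(C(c, -518)/(-287212) - 189361) = (35537 + (54 - 1*(-460)))/((-4 + (1 + √505)²)/(-287212) - 189361) = (35537 + (54 + 460))/((-4 + (1 + √505)²)*(-1/287212) - 189361) = (35537 + 514)/((1/71803 - (1 + √505)²/287212) - 189361) = 36051/(-13596687882/71803 - (1 + √505)²/287212)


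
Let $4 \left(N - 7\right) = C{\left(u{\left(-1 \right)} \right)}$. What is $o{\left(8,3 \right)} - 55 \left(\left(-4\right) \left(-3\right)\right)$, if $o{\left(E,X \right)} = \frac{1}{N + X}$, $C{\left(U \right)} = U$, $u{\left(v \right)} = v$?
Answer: $- \frac{25736}{39} \approx -659.9$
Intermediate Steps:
$N = \frac{27}{4}$ ($N = 7 + \frac{1}{4} \left(-1\right) = 7 - \frac{1}{4} = \frac{27}{4} \approx 6.75$)
$o{\left(E,X \right)} = \frac{1}{\frac{27}{4} + X}$
$o{\left(8,3 \right)} - 55 \left(\left(-4\right) \left(-3\right)\right) = \frac{4}{27 + 4 \cdot 3} - 55 \left(\left(-4\right) \left(-3\right)\right) = \frac{4}{27 + 12} - 660 = \frac{4}{39} - 660 = - \frac{25736}{39}$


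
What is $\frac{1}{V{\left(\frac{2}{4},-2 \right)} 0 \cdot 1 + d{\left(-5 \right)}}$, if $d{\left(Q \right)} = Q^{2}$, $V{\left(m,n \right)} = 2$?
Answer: $\frac{1}{25} \approx 0.04$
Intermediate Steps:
$\frac{1}{V{\left(\frac{2}{4},-2 \right)} 0 \cdot 1 + d{\left(-5 \right)}} = \frac{1}{2 \cdot 0 \cdot 1 + \left(-5\right)^{2}} = \frac{1}{2 \cdot 0 + 25} = \frac{1}{0 + 25} = \frac{1}{25}$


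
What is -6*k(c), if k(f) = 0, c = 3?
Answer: 0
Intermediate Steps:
-6*k(c) = -6*0 = 0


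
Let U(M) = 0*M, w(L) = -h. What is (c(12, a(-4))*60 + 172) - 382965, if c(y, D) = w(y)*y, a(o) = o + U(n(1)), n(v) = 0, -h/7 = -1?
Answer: -387833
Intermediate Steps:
h = 7 (h = -7*(-1) = 7)
w(L) = -7 (w(L) = -1*7 = -7)
U(M) = 0
a(o) = o (a(o) = o + 0 = o)
c(y, D) = -7*y
(c(12, a(-4))*60 + 172) - 382965 = (-7*12*60 + 172) - 382965 = (-84*60 + 172) - 382965 = (-5040 + 172) - 382965 = -4868 - 382965 = -387833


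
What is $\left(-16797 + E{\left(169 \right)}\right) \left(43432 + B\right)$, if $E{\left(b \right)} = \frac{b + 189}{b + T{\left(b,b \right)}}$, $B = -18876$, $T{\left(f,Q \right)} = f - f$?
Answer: $- \frac{69698154260}{169} \approx -4.1241 \cdot 10^{8}$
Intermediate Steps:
$T{\left(f,Q \right)} = 0$
$E{\left(b \right)} = \frac{189 + b}{b}$ ($E{\left(b \right)} = \frac{b + 189}{b + 0} = \frac{189 + b}{b}$)
$\left(-16797 + E{\left(169 \right)}\right) \left(43432 + B\right) = \left(-16797 + \frac{189 + 169}{169}\right) \left(43432 - 18876\right) = \left(-16797 + \frac{1}{169} \cdot 358\right) 24556 = \left(-16797 + \frac{358}{169}\right) 24556 = \left(- \frac{2838335}{169}\right) 24556 = - \frac{69698154260}{169}$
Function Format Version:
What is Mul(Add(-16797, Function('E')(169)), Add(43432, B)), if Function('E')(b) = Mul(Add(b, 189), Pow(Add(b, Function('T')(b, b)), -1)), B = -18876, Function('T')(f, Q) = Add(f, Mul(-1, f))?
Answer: Rational(-69698154260, 169) ≈ -4.1241e+8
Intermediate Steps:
Function('T')(f, Q) = 0
Function('E')(b) = Mul(Pow(b, -1), Add(189, b)) (Function('E')(b) = Mul(Add(b, 189), Pow(Add(b, 0), -1)) = Mul(Add(189, b), Pow(b, -1)) = Mul(Pow(b, -1), Add(189, b)))
Mul(Add(-16797, Function('E')(169)), Add(43432, B)) = Mul(Add(-16797, Mul(Pow(169, -1), Add(189, 169))), Add(43432, -18876)) = Mul(Add(-16797, Mul(Rational(1, 169), 358)), 24556) = Mul(Add(-16797, Rational(358, 169)), 24556) = Mul(Rational(-2838335, 169), 24556) = Rational(-69698154260, 169)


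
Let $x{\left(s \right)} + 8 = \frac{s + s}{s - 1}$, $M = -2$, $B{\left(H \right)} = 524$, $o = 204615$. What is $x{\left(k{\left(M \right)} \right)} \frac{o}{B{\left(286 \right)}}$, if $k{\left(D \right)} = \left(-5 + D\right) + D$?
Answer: $- \frac{1268613}{524} \approx -2421.0$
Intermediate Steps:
$k{\left(D \right)} = -5 + 2 D$
$x{\left(s \right)} = -8 + \frac{2 s}{-1 + s}$ ($x{\left(s \right)} = -8 + \frac{s + s}{s - 1} = -8 + \frac{2 s}{-1 + s}$)
$x{\left(k{\left(M \right)} \right)} \frac{o}{B{\left(286 \right)}} = \frac{2 \left(4 - 3 \left(-5 + 2 \left(-2\right)\right)\right)}{-1 + \left(-5 + 2 \left(-2\right)\right)} \frac{204615}{524} = \frac{2 \left(4 - 3 \left(-5 - 4\right)\right)}{-1 - 9} \cdot 204615 \cdot \frac{1}{524} = \frac{2 \left(4 - -27\right)}{-1 - 9} \cdot \frac{204615}{524} = \frac{2 \left(4 + 27\right)}{-10} \cdot \frac{204615}{524} = 2 \left(- \frac{1}{10}\right) 31 \cdot \frac{204615}{524} = \left(- \frac{31}{5}\right) \frac{204615}{524} = - \frac{1268613}{524}$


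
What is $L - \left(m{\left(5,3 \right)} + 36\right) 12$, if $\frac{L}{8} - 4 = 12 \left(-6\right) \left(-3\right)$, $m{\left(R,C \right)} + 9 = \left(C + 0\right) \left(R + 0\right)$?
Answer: $1256$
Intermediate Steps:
$m{\left(R,C \right)} = -9 + C R$ ($m{\left(R,C \right)} = -9 + \left(C + 0\right) \left(R + 0\right) = -9 + C R$)
$L = 1760$ ($L = 32 + 8 \cdot 12 \left(-6\right) \left(-3\right) = 32 + 8 \left(\left(-72\right) \left(-3\right)\right) = 32 + 8 \cdot 216 = 32 + 1728 = 1760$)
$L - \left(m{\left(5,3 \right)} + 36\right) 12 = 1760 - \left(\left(-9 + 3 \cdot 5\right) + 36\right) 12 = 1760 - \left(\left(-9 + 15\right) + 36\right) 12 = 1760 - \left(6 + 36\right) 12 = 1760 - 42 \cdot 12 = 1760 - 504 = 1256$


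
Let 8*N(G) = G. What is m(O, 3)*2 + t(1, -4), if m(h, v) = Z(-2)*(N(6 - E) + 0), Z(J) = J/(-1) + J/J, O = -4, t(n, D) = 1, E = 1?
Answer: 19/4 ≈ 4.7500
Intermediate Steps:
N(G) = G/8
Z(J) = 1 - J (Z(J) = J*(-1) + 1 = -J + 1 = 1 - J)
m(h, v) = 15/8 (m(h, v) = (1 - 1*(-2))*((6 - 1*1)/8 + 0) = (1 + 2)*((6 - 1)/8 + 0) = 3*((⅛)*5 + 0) = 3*(5/8 + 0) = 3*(5/8) = 15/8)
m(O, 3)*2 + t(1, -4) = (15/8)*2 + 1 = 15/4 + 1 = 19/4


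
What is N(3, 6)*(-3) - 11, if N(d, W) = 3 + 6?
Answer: -38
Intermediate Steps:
N(d, W) = 9
N(3, 6)*(-3) - 11 = 9*(-3) - 11 = -27 - 11 = -38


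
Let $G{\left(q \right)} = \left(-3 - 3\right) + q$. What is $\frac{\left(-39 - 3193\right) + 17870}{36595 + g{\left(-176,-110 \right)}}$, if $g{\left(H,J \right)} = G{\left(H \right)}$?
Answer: $\frac{1126}{2801} \approx 0.402$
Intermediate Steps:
$G{\left(q \right)} = -6 + q$
$g{\left(H,J \right)} = -6 + H$
$\frac{\left(-39 - 3193\right) + 17870}{36595 + g{\left(-176,-110 \right)}} = \frac{\left(-39 - 3193\right) + 17870}{36595 - 182} = \frac{-3232 + 17870}{36413} = 14638 \cdot \frac{1}{36413} = \frac{1126}{2801}$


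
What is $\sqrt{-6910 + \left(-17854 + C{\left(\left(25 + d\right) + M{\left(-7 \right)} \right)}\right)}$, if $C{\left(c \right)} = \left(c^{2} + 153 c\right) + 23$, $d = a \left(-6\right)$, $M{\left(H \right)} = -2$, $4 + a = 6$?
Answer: $i \sqrt{22937} \approx 151.45 i$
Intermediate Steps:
$a = 2$ ($a = -4 + 6 = 2$)
$d = -12$ ($d = 2 \left(-6\right) = -12$)
$C{\left(c \right)} = 23 + c^{2} + 153 c$
$\sqrt{-6910 + \left(-17854 + C{\left(\left(25 + d\right) + M{\left(-7 \right)} \right)}\right)} = \sqrt{-6910 - \left(17831 - \left(\left(25 - 12\right) - 2\right)^{2} - 153 \left(\left(25 - 12\right) - 2\right)\right)} = \sqrt{-6910 - \left(17831 - \left(13 - 2\right)^{2} - 153 \left(13 - 2\right)\right)} = \sqrt{-6910 + \left(-17854 + \left(23 + 11^{2} + 153 \cdot 11\right)\right)} = \sqrt{-6910 + \left(-17854 + \left(23 + 121 + 1683\right)\right)} = \sqrt{-6910 + \left(-17854 + 1827\right)} = \sqrt{-6910 - 16027} = \sqrt{-22937} = i \sqrt{22937}$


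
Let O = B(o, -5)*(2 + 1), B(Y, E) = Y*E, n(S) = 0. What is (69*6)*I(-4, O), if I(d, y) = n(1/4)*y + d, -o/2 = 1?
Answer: -1656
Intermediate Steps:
o = -2 (o = -2*1 = -2)
B(Y, E) = E*Y
O = 30 (O = (-5*(-2))*(2 + 1) = 10*3 = 30)
I(d, y) = d (I(d, y) = 0*y + d = 0 + d = d)
(69*6)*I(-4, O) = (69*6)*(-4) = 414*(-4) = -1656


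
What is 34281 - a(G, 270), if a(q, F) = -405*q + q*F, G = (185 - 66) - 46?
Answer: 44136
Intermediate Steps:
G = 73 (G = 119 - 46 = 73)
a(q, F) = -405*q + F*q
34281 - a(G, 270) = 34281 - 73*(-405 + 270) = 34281 - 73*(-135) = 34281 - 1*(-9855) = 34281 + 9855 = 44136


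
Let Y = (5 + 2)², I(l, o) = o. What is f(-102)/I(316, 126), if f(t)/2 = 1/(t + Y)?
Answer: -1/3339 ≈ -0.00029949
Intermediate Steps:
Y = 49 (Y = 7² = 49)
f(t) = 2/(49 + t) (f(t) = 2/(t + 49) = 2/(49 + t))
f(-102)/I(316, 126) = (2/(49 - 102))/126 = (2/(-53))*(1/126) = (2*(-1/53))*(1/126) = -2/53*1/126 = -1/3339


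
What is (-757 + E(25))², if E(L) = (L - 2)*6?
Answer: 383161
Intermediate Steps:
E(L) = -12 + 6*L (E(L) = (-2 + L)*6 = -12 + 6*L)
(-757 + E(25))² = (-757 + (-12 + 6*25))² = (-757 + (-12 + 150))² = (-757 + 138)² = (-619)² = 383161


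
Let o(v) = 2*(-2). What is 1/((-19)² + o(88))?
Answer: 1/357 ≈ 0.0028011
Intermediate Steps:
o(v) = -4
1/((-19)² + o(88)) = 1/((-19)² - 4) = 1/(361 - 4) = 1/357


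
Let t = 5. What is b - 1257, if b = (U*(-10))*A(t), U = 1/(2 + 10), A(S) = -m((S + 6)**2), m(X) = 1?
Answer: -7537/6 ≈ -1256.2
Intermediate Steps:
A(S) = -1 (A(S) = -1*1 = -1)
U = 1/12 ≈ 0.083333
b = 5/6 (b = ((1/12)*(-10))*(-1) = -5/6*(-1) = 5/6 ≈ 0.83333)
b - 1257 = 5/6 - 1257 = -7537/6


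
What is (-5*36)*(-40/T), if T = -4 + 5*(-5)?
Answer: -7200/29 ≈ -248.28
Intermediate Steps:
T = -29 (T = -4 - 25 = -29)
(-5*36)*(-40/T) = (-5*36)*(-40/(-29)) = -(-7200)*(-1)/29 = -180*40/29 = -7200/29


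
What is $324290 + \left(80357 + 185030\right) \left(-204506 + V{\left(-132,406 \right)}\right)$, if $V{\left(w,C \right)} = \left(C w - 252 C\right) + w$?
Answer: $-95682835464$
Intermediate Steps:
$V{\left(w,C \right)} = w - 252 C + C w$ ($V{\left(w,C \right)} = \left(- 252 C + C w\right) + w = w - 252 C + C w$)
$324290 + \left(80357 + 185030\right) \left(-204506 + V{\left(-132,406 \right)}\right) = 324290 + \left(80357 + 185030\right) \left(-204506 - 156036\right) = 324290 + 265387 \left(-204506 - 156036\right) = 324290 + 265387 \left(-360542\right) = 324290 - 95683159754 = -95682835464$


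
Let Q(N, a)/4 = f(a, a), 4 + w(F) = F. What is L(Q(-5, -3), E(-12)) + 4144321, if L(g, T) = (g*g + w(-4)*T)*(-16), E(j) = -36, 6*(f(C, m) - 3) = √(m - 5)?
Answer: 37237193/9 - 512*I*√2 ≈ 4.1375e+6 - 724.08*I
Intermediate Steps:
w(F) = -4 + F
f(C, m) = 3 + √(-5 + m)/6 (f(C, m) = 3 + √(m - 5)/6 = 3 + √(-5 + m)/6)
Q(N, a) = 12 + 2*√(-5 + a)/3 (Q(N, a) = 4*(3 + √(-5 + a)/6) = 12 + 2*√(-5 + a)/3)
L(g, T) = -16*g² + 128*T (L(g, T) = (g*g + (-4 - 4)*T)*(-16) = (g² - 8*T)*(-16) = -16*g² + 128*T)
L(Q(-5, -3), E(-12)) + 4144321 = (-16*(12 + 2*√(-5 - 3)/3)² + 128*(-36)) + 4144321 = (-16*(12 + 2*√(-8)/3)² - 4608) + 4144321 = (-16*(12 + 2*(2*I*√2)/3)² - 4608) + 4144321 = (-16*(12 + 4*I*√2/3)² - 4608) + 4144321 = (-4608 - 16*(12 + 4*I*√2/3)²) + 4144321 = 4139713 - 16*(12 + 4*I*√2/3)²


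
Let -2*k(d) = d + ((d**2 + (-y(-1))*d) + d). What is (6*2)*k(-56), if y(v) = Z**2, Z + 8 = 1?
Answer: -34608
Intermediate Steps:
Z = -7 (Z = -8 + 1 = -7)
y(v) = 49 (y(v) = (-7)**2 = 49)
k(d) = -d**2/2 + 47*d/2 (k(d) = -(d + ((d**2 + (-1*49)*d) + d))/2 = -(d + ((d**2 - 49*d) + d))/2 = -(d + (d**2 - 48*d))/2 = -(d**2 - 47*d)/2 = -d**2/2 + 47*d/2)
(6*2)*k(-56) = (6*2)*((1/2)*(-56)*(47 - 1*(-56))) = 12*((1/2)*(-56)*(47 + 56)) = 12*((1/2)*(-56)*103) = 12*(-2884) = -34608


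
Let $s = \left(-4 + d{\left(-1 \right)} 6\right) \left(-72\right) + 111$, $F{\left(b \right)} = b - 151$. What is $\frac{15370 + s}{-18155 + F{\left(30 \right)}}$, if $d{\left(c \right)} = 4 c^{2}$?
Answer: $- \frac{14041}{18276} \approx -0.76828$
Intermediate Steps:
$F{\left(b \right)} = -151 + b$
$s = -1329$ ($s = \left(-4 + 4 \left(-1\right)^{2} \cdot 6\right) \left(-72\right) + 111 = \left(-4 + 4 \cdot 1 \cdot 6\right) \left(-72\right) + 111 = \left(-4 + 4 \cdot 6\right) \left(-72\right) + 111 = \left(-4 + 24\right) \left(-72\right) + 111 = 20 \left(-72\right) + 111 = -1440 + 111 = -1329$)
$\frac{15370 + s}{-18155 + F{\left(30 \right)}} = \frac{15370 - 1329}{-18155 + \left(-151 + 30\right)} = \frac{14041}{-18155 - 121} = \frac{14041}{-18276} = 14041 \left(- \frac{1}{18276}\right) = - \frac{14041}{18276}$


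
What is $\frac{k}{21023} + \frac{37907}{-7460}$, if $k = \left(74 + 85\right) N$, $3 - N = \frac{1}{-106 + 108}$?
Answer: $- \frac{793953511}{156831580} \approx -5.0625$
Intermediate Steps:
$N = \frac{5}{2}$ ($N = 3 - \frac{1}{-106 + 108} = 3 - \frac{1}{2} = \frac{5}{2} \approx 2.5$)
$k = \frac{795}{2}$ ($k = \left(74 + 85\right) \frac{5}{2} = 159 \cdot \frac{5}{2} = \frac{795}{2} \approx 397.5$)
$\frac{k}{21023} + \frac{37907}{-7460} = \frac{795}{2 \cdot 21023} + \frac{37907}{-7460} = \frac{795}{2} \cdot \frac{1}{21023} + 37907 \left(- \frac{1}{7460}\right) = \frac{795}{42046} - \frac{37907}{7460} = - \frac{793953511}{156831580}$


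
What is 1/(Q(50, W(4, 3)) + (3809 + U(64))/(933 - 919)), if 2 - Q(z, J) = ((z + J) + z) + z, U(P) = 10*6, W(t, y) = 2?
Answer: 14/1769 ≈ 0.0079141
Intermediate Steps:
U(P) = 60
Q(z, J) = 2 - J - 3*z (Q(z, J) = 2 - (((z + J) + z) + z) = 2 - (((J + z) + z) + z) = 2 - ((J + 2*z) + z) = 2 - (J + 3*z) = 2 + (-J - 3*z) = 2 - J - 3*z)
1/(Q(50, W(4, 3)) + (3809 + U(64))/(933 - 919)) = 1/((2 - 1*2 - 3*50) + (3809 + 60)/(933 - 919)) = 1/((2 - 2 - 150) + 3869/14) = 1/(-150 + 3869*(1/14)) = 1/(-150 + 3869/14) = 1/(1769/14) = 14/1769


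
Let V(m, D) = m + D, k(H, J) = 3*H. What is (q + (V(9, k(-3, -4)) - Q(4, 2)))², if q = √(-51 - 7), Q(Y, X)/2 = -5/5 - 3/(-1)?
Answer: (4 - I*√58)² ≈ -42.0 - 60.926*I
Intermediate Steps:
Q(Y, X) = 4 (Q(Y, X) = 2*(-5/5 - 3/(-1)) = 2*(-5*⅕ - 3*(-1)) = 2*(-1 + 3) = 2*2 = 4)
V(m, D) = D + m
q = I*√58 (q = √(-58) = I*√58 ≈ 7.6158*I)
(q + (V(9, k(-3, -4)) - Q(4, 2)))² = (I*√58 + ((3*(-3) + 9) - 1*4))² = (I*√58 + ((-9 + 9) - 4))² = (I*√58 + (0 - 4))² = (I*√58 - 4)² = (-4 + I*√58)²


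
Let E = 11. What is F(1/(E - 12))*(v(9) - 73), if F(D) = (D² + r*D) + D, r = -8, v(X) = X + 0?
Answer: -512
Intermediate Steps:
v(X) = X
F(D) = D² - 7*D (F(D) = (D² - 8*D) + D = D² - 7*D)
F(1/(E - 12))*(v(9) - 73) = ((-7 + 1/(11 - 12))/(11 - 12))*(9 - 73) = ((-7 + 1/(-1))/(-1))*(-64) = -(-7 - 1)*(-64) = -1*(-8)*(-64) = 8*(-64) = -512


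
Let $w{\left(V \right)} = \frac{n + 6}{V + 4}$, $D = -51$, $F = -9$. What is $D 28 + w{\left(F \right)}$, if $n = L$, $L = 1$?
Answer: $- \frac{7147}{5} \approx -1429.4$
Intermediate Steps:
$n = 1$
$w{\left(V \right)} = \frac{7}{4 + V}$ ($w{\left(V \right)} = \frac{1 + 6}{V + 4} = \frac{7}{4 + V}$)
$D 28 + w{\left(F \right)} = \left(-51\right) 28 + \frac{7}{4 - 9} = -1428 + \frac{7}{-5} = -1428 + 7 \left(- \frac{1}{5}\right) = -1428 - \frac{7}{5} = - \frac{7147}{5}$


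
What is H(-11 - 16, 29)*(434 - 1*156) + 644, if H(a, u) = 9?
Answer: 3146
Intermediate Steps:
H(-11 - 16, 29)*(434 - 1*156) + 644 = 9*(434 - 1*156) + 644 = 9*(434 - 156) + 644 = 9*278 + 644 = 2502 + 644 = 3146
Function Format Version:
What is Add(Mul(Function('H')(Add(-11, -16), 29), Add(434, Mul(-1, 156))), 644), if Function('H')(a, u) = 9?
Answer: 3146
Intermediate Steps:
Add(Mul(Function('H')(Add(-11, -16), 29), Add(434, Mul(-1, 156))), 644) = Add(Mul(9, Add(434, Mul(-1, 156))), 644) = Add(Mul(9, Add(434, -156)), 644) = Add(Mul(9, 278), 644) = Add(2502, 644) = 3146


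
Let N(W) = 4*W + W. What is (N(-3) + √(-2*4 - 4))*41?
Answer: -615 + 82*I*√3 ≈ -615.0 + 142.03*I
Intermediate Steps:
N(W) = 5*W
(N(-3) + √(-2*4 - 4))*41 = (5*(-3) + √(-2*4 - 4))*41 = (-15 + √(-8 - 4))*41 = (-15 + √(-12))*41 = (-15 + 2*I*√3)*41 = -615 + 82*I*√3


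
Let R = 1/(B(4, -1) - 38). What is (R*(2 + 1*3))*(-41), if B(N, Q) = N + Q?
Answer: 41/7 ≈ 5.8571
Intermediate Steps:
R = -1/35 (R = 1/((4 - 1) - 38) = 1/(3 - 38) = 1/(-35) = -1/35 ≈ -0.028571)
(R*(2 + 1*3))*(-41) = -(2 + 1*3)/35*(-41) = -(2 + 3)/35*(-41) = -1/35*5*(-41) = -⅐*(-41) = 41/7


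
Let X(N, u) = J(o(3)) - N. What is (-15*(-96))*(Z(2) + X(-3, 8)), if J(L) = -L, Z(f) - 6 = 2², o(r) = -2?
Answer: 21600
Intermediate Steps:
Z(f) = 10 (Z(f) = 6 + 2² = 6 + 4 = 10)
X(N, u) = 2 - N (X(N, u) = -1*(-2) - N = 2 - N)
(-15*(-96))*(Z(2) + X(-3, 8)) = (-15*(-96))*(10 + (2 - 1*(-3))) = 1440*(10 + (2 + 3)) = 1440*(10 + 5) = 1440*15 = 21600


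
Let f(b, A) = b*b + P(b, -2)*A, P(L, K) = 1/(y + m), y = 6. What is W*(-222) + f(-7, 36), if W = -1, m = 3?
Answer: 275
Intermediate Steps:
P(L, K) = 1/9 (P(L, K) = 1/(6 + 3) = 1/9)
f(b, A) = b**2 + A/9 (f(b, A) = b*b + A/9 = b**2 + A/9)
W*(-222) + f(-7, 36) = -1*(-222) + ((-7)**2 + (1/9)*36) = 222 + (49 + 4) = 222 + 53 = 275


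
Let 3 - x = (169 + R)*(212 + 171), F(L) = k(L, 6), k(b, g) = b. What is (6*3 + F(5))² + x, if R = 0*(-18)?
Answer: -64195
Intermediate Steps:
R = 0
F(L) = L
x = -64724 (x = 3 - (169 + 0)*(212 + 171) = 3 - 169*383 = 3 - 1*64727 = 3 - 64727 = -64724)
(6*3 + F(5))² + x = (6*3 + 5)² - 64724 = (18 + 5)² - 64724 = 23² - 64724 = 529 - 64724 = -64195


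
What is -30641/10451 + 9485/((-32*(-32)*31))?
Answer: -873540169/331756544 ≈ -2.6331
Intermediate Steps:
-30641/10451 + 9485/((-32*(-32)*31)) = -30641*1/10451 + 9485/((1024*31)) = -30641/10451 + 9485/31744 = -873540169/331756544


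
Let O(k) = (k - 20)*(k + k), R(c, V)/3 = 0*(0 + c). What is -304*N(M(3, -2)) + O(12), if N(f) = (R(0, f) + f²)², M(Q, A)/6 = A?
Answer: -6303936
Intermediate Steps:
M(Q, A) = 6*A
R(c, V) = 0 (R(c, V) = 3*(0*(0 + c)) = 3*(0*c) = 3*0 = 0)
N(f) = f⁴ (N(f) = (0 + f²)² = (f²)² = f⁴)
O(k) = 2*k*(-20 + k) (O(k) = (-20 + k)*(2*k) = 2*k*(-20 + k))
-304*N(M(3, -2)) + O(12) = -304*(6*(-2))⁴ + 2*12*(-20 + 12) = -304*(-12)⁴ + 2*12*(-8) = -304*20736 - 192 = -6303744 - 192 = -6303936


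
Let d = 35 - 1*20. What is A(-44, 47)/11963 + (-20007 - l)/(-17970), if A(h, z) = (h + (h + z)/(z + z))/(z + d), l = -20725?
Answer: -25066745681/626437470540 ≈ -0.040015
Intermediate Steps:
d = 15 (d = 35 - 20 = 15)
A(h, z) = (h + (h + z)/(2*z))/(15 + z) (A(h, z) = (h + (h + z)/(z + z))/(z + 15) = (h + (h + z)/((2*z)))/(15 + z) = (h + (h + z)*(1/(2*z)))/(15 + z) = (h + (h + z)/(2*z))/(15 + z))
A(-44, 47)/11963 + (-20007 - l)/(-17970) = ((1/2)*(-44 + 47 + 2*(-44)*47)/(47*(15 + 47)))/11963 + (-20007 - 1*(-20725))/(-17970) = ((1/2)*(1/47)*(-44 + 47 - 4136)/62)*(1/11963) + (-20007 + 20725)*(-1/17970) = ((1/2)*(1/47)*(1/62)*(-4133))*(1/11963) + 718*(-1/17970) = -4133/5828*1/11963 - 359/8985 = -4133/69720364 - 359/8985 = -25066745681/626437470540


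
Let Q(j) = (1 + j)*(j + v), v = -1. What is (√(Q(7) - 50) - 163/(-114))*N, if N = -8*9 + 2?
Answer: -5705/57 - 70*I*√2 ≈ -100.09 - 98.995*I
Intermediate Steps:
N = -70 (N = -72 + 2 = -70)
Q(j) = (1 + j)*(-1 + j) (Q(j) = (1 + j)*(j - 1) = (1 + j)*(-1 + j))
(√(Q(7) - 50) - 163/(-114))*N = (√((-1 + 7²) - 50) - 163/(-114))*(-70) = (√((-1 + 49) - 50) - 163*(-1)/114)*(-70) = (√(48 - 50) - 1*(-163/114))*(-70) = (√(-2) + 163/114)*(-70) = (I*√2 + 163/114)*(-70) = (163/114 + I*√2)*(-70) = -5705/57 - 70*I*√2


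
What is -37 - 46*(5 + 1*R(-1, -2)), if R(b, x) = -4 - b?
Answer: -129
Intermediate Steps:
-37 - 46*(5 + 1*R(-1, -2)) = -37 - 46*(5 + 1*(-4 - 1*(-1))) = -37 - 46*(5 + 1*(-4 + 1)) = -37 - 46*(5 + 1*(-3)) = -37 - 46*(5 - 3) = -37 - 46*2 = -37 - 92 = -129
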